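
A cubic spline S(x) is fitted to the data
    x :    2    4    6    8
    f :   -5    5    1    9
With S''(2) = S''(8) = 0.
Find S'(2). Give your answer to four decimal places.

7.2667

With σ_i denoting the second derivative at x_i, h_i = 2, 2, 2, and Δ_i = (y_(i+1) − y_i)/h_i = 5, -2, 4:
  2·σ_0 + 8·σ_1 + 2·σ_2 = 6(Δ_1 - Δ_0) = -42
  2·σ_1 + 8·σ_2 + 2·σ_3 = 6(Δ_2 - Δ_1) = 36
Natural end conditions: σ_0 = σ_3 = 0.
Forward elimination and back-substitution give σ_0 = 0, σ_1 = -34/5, σ_2 = 31/5, σ_3 = 0.
On [2, 4], S'(x) = b_0 + 2c_0·(x - 2) + 3d_0·(x - 2)² with b_0 = Δ_0 - h_0(2σ_0 + σ_1)/6 = 109/15, c_0 = σ_0/2 = 0, d_0 = (σ_1 - σ_0)/(6h_0) = -17/30. So S'(2) = 109/15.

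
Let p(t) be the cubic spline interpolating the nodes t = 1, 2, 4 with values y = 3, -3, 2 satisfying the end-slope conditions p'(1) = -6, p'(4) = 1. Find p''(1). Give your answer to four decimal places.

-6.1667

With m_i denoting the second derivative at x_i, h_i = 1, 2, and Δ_i = (y_(i+1) − y_i)/h_i = -6, 5/2:
  1·m_0 + 6·m_1 + 2·m_2 = 6(Δ_1 - Δ_0) = 51
Clamped end conditions give two more equations: 2h_0·m_0 + h_0·m_1 = 6(Δ_0 - p'(1)) = 0 and h_1·m_1 + 2h_1·m_2 = 6(p'(4) - Δ_1) = -9.
Solving the tridiagonal system: m_0 = -37/6, m_1 = 37/3, m_2 = -101/12.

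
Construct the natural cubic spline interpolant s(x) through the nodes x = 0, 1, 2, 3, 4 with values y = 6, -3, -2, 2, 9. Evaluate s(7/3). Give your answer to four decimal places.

Put M_i = s'' at the i-th knot. Here h = (1, 1, 1, 1) and Δ = (-9, 1, 4, 7), so the interior equations h_(i-1)·M_(i-1) + 2(h_(i-1)+h_i)·M_i + h_i·M_(i+1) = 6(Δ_i − Δ_(i-1)) read
  1·M_0 + 4·M_1 + 1·M_2 = 6(Δ_1 - Δ_0) = 60
  1·M_1 + 4·M_2 + 1·M_3 = 6(Δ_2 - Δ_1) = 18
  1·M_2 + 4·M_3 + 1·M_4 = 6(Δ_3 - Δ_2) = 18
Natural end conditions: M_0 = M_4 = 0.
Forward elimination and back-substitution give M_0 = 0, M_1 = 423/28, M_2 = -3/7, M_3 = 129/28, M_4 = 0.
On [2, 3], s(x) = -2 + 27/8·(x - 2) - 3/14·(x - 2)² + 47/56·(x - 2)³.
With (x - 2) = 1/3: s(7/3) = -164/189.

-0.8677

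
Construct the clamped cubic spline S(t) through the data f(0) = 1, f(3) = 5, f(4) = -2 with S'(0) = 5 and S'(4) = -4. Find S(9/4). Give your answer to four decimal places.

With m_i denoting the second derivative at x_i, h_i = 3, 1, and Δ_i = (y_(i+1) − y_i)/h_i = 4/3, -7:
  3·m_0 + 8·m_1 + 1·m_2 = 6(Δ_1 - Δ_0) = -50
Clamped end conditions give two more equations: 2h_0·m_0 + h_0·m_1 = 6(Δ_0 - S'(0)) = -22 and h_1·m_1 + 2h_1·m_2 = 6(S'(4) - Δ_1) = 18.
Solving the tridiagonal system: m_0 = 1/3, m_1 = -8, m_2 = 13.
On [0, 3], S(t) = 1 + 5·t + 1/6·t² - 25/54·t³.
With t = 9/4: S(9/4) = 1001/128.

7.8203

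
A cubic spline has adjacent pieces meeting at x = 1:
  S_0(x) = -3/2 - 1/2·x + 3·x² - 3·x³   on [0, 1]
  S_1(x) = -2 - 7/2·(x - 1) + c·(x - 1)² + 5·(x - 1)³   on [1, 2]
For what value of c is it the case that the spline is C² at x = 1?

S_0''(x) = 6 - 18·x, so S_0''(1) = -12. On the right, S_1''(1) = 2c, so c = -6.

-6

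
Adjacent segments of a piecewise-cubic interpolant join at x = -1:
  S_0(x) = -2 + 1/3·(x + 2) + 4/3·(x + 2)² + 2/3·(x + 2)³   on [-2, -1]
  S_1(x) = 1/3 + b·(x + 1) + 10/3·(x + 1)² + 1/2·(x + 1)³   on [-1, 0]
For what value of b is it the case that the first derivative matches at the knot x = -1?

S_0'(x) = 1/3 + 8/3·(x + 2) + 2·(x + 2)², so S_0'(-1) = 5. On the right, S_1'(-1) = b, so b = 5.

5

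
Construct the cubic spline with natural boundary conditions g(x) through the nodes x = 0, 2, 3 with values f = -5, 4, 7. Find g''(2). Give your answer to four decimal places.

-1.5000

Let M_i = g''(x_i). Step sizes h_i = 2, 1; slopes of the chords Δ_i = (y_(i+1) - y_i)/h_i = 9/2, 3.
  2·M_0 + 6·M_1 + 1·M_2 = 6(Δ_1 - Δ_0) = -9
Natural end conditions: M_0 = M_2 = 0.
Forward elimination and back-substitution give M_0 = 0, M_1 = -3/2, M_2 = 0.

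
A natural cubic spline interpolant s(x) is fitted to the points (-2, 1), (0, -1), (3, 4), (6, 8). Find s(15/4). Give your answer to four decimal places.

Let M_i = s''(x_i). Step sizes h_i = 2, 3, 3; slopes of the chords Δ_i = (y_(i+1) - y_i)/h_i = -1, 5/3, 4/3.
  2·M_0 + 10·M_1 + 3·M_2 = 6(Δ_1 - Δ_0) = 16
  3·M_1 + 12·M_2 + 3·M_3 = 6(Δ_2 - Δ_1) = -2
Natural end conditions: M_0 = M_3 = 0.
Forward elimination and back-substitution give M_0 = 0, M_1 = 66/37, M_2 = -68/111, M_3 = 0.
On [3, 6], s(x) = 4 + 72/37·(x - 3) - 34/111·(x - 3)² + 34/999·(x - 3)³.
With (x - 3) = 3/4: s(15/4) = 6277/1184.

5.3015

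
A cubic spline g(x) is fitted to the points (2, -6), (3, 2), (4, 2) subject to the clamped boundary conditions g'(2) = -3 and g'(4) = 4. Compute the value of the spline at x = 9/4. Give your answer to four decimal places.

Write M_i for g''(x_i). With h_i = 1, 1 and divided differences Δ_i = 8, 0, the continuity of g' gives the tridiagonal system
  1·M_0 + 4·M_1 + 1·M_2 = 6(Δ_1 - Δ_0) = -48
Clamped end conditions give two more equations: 2h_0·M_0 + h_0·M_1 = 6(Δ_0 - g'(2)) = 66 and h_1·M_1 + 2h_1·M_2 = 6(g'(4) - Δ_1) = 24.
Hence M_0 = 97/2, M_1 = -31, M_2 = 55/2.
On [2, 3], g(x) = -6 - 3·(x - 2) + 97/4·(x - 2)² - 53/4·(x - 2)³.
With (x - 2) = 1/4: g(9/4) = -1393/256.

-5.4414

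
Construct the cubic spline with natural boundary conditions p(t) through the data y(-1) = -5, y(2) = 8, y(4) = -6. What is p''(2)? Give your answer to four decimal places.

Put σ_i = p'' at the i-th knot. Here h = (3, 2) and Δ = (13/3, -7), so the interior equations h_(i-1)·σ_(i-1) + 2(h_(i-1)+h_i)·σ_i + h_i·σ_(i+1) = 6(Δ_i − Δ_(i-1)) read
  3·σ_0 + 10·σ_1 + 2·σ_2 = 6(Δ_1 - Δ_0) = -68
Natural end conditions: σ_0 = σ_2 = 0.
Solving: σ_0 = 0, σ_1 = -34/5, σ_2 = 0.

-6.8000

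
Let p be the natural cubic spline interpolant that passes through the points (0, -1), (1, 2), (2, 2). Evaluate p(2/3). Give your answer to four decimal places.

Let m_i = p''(x_i). Step sizes h_i = 1, 1; slopes of the chords Δ_i = (y_(i+1) - y_i)/h_i = 3, 0.
  1·m_0 + 4·m_1 + 1·m_2 = 6(Δ_1 - Δ_0) = -18
Natural end conditions: m_0 = m_2 = 0.
Hence m_0 = 0, m_1 = -9/2, m_2 = 0.
On [0, 1], p(t) = -1 + 15/4·t + 0·t² - 3/4·t³.
With t = 2/3: p(2/3) = 23/18.

1.2778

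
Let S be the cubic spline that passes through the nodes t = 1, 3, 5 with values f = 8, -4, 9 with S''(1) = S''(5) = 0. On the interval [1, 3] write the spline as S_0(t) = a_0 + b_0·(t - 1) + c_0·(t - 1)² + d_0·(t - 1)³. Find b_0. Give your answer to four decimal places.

-9.1250

Put σ_i = S'' at the i-th knot. Here h = (2, 2) and Δ = (-6, 13/2), so the interior equations h_(i-1)·σ_(i-1) + 2(h_(i-1)+h_i)·σ_i + h_i·σ_(i+1) = 6(Δ_i − Δ_(i-1)) read
  2·σ_0 + 8·σ_1 + 2·σ_2 = 6(Δ_1 - Δ_0) = 75
Natural end conditions: σ_0 = σ_2 = 0.
Forward elimination and back-substitution give σ_0 = 0, σ_1 = 75/8, σ_2 = 0.
On [1, 3], with S_0(t) = a_0 + b_0·(t - 1) + c_0·(t - 1)² + d_0·(t - 1)³: c_0 = σ_0/2 = 0, d_0 = (σ_1 - σ_0)/(6h_0) = 25/32, b_0 = Δ_0 - h_0(2σ_0 + σ_1)/6 = -73/8.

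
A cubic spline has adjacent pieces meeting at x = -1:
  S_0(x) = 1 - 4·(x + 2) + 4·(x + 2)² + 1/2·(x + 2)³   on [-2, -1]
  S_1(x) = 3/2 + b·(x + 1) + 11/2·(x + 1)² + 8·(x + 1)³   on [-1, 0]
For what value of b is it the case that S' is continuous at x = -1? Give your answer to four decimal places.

S_0'(x) = -4 + 8·(x + 2) + 3/2·(x + 2)², so S_0'(-1) = 11/2. On the right, S_1'(-1) = b, so b = 11/2.

5.5000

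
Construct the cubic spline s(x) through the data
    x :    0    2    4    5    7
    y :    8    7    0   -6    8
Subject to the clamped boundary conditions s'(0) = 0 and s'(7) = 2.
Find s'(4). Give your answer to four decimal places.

With M_i denoting the second derivative at x_i, h_i = 2, 2, 1, 2, and Δ_i = (y_(i+1) − y_i)/h_i = -1/2, -7/2, -6, 7:
  2·M_0 + 8·M_1 + 2·M_2 = 6(Δ_1 - Δ_0) = -18
  2·M_1 + 6·M_2 + 1·M_3 = 6(Δ_2 - Δ_1) = -15
  1·M_2 + 6·M_3 + 2·M_4 = 6(Δ_3 - Δ_2) = 78
Clamped end conditions give two more equations: 2h_0·M_0 + h_0·M_1 = 6(Δ_0 - s'(0)) = -3 and h_3·M_3 + 2h_3·M_4 = 6(s'(7) - Δ_3) = -30.
Hence M_0 = -22/61, M_1 = -95/122, M_2 = -337/61, M_3 = 1202/61, M_4 = -2117/122.
On [4, 5], s'(x) = b_2 + 2c_2·(x - 4) + 3d_2·(x - 4)² with b_2 = Δ_2 - h_2(2M_2 + M_3)/6 = -454/61, c_2 = M_2/2 = -337/122, d_2 = (M_3 - M_2)/(6h_2) = 513/122. So s'(4) = -454/61.

-7.4426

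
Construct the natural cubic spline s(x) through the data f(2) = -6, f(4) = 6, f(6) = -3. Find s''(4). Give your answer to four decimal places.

-7.8750

Put M_i = s'' at the i-th knot. Here h = (2, 2) and Δ = (6, -9/2), so the interior equations h_(i-1)·M_(i-1) + 2(h_(i-1)+h_i)·M_i + h_i·M_(i+1) = 6(Δ_i − Δ_(i-1)) read
  2·M_0 + 8·M_1 + 2·M_2 = 6(Δ_1 - Δ_0) = -63
Natural end conditions: M_0 = M_2 = 0.
Solving: M_0 = 0, M_1 = -63/8, M_2 = 0.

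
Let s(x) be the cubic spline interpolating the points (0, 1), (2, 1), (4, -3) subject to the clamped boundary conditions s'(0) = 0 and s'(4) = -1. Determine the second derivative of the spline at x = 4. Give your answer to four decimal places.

2.7500

Let M_i = s''(x_i). Step sizes h_i = 2, 2; slopes of the chords Δ_i = (y_(i+1) - y_i)/h_i = 0, -2.
  2·M_0 + 8·M_1 + 2·M_2 = 6(Δ_1 - Δ_0) = -12
Clamped end conditions give two more equations: 2h_0·M_0 + h_0·M_1 = 6(Δ_0 - s'(0)) = 0 and h_1·M_1 + 2h_1·M_2 = 6(s'(4) - Δ_1) = 6.
Hence M_0 = 5/4, M_1 = -5/2, M_2 = 11/4.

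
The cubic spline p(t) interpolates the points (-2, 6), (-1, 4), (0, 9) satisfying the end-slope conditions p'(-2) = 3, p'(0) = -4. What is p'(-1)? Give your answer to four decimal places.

2.5000

Let σ_i = p''(x_i). Step sizes h_i = 1, 1; slopes of the chords Δ_i = (y_(i+1) - y_i)/h_i = -2, 5.
  1·σ_0 + 4·σ_1 + 1·σ_2 = 6(Δ_1 - Δ_0) = 42
Clamped end conditions give two more equations: 2h_0·σ_0 + h_0·σ_1 = 6(Δ_0 - p'(-2)) = -30 and h_1·σ_1 + 2h_1·σ_2 = 6(p'(0) - Δ_1) = -54.
Forward elimination and back-substitution give σ_0 = -29, σ_1 = 28, σ_2 = -41.
On [-1, 0], p'(t) = b_1 + 2c_1·(t + 1) + 3d_1·(t + 1)² with b_1 = Δ_1 - h_1(2σ_1 + σ_2)/6 = 5/2, c_1 = σ_1/2 = 14, d_1 = (σ_2 - σ_1)/(6h_1) = -23/2. So p'(-1) = 5/2.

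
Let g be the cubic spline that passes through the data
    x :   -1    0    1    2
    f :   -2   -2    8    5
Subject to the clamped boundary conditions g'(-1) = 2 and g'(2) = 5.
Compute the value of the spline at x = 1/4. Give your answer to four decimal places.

0.3500

Let σ_i = g''(x_i). Step sizes h_i = 1, 1, 1; slopes of the chords Δ_i = (y_(i+1) - y_i)/h_i = 0, 10, -3.
  1·σ_0 + 4·σ_1 + 1·σ_2 = 6(Δ_1 - Δ_0) = 60
  1·σ_1 + 4·σ_2 + 1·σ_3 = 6(Δ_2 - Δ_1) = -78
Clamped end conditions give two more equations: 2h_0·σ_0 + h_0·σ_1 = 6(Δ_0 - g'(-1)) = -12 and h_2·σ_2 + 2h_2·σ_3 = 6(g'(2) - Δ_2) = 48.
Solving: σ_0 = -104/5, σ_1 = 148/5, σ_2 = -188/5, σ_3 = 214/5.
On [0, 1], g(x) = -2 + 32/5·x + 74/5·x² - 56/5·x³.
With x = 1/4: g(1/4) = 7/20.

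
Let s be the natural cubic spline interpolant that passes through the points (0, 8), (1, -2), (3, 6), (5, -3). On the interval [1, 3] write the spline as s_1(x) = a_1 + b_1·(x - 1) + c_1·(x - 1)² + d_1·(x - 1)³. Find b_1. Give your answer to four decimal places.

Let M_i = s''(x_i). Step sizes h_i = 1, 2, 2; slopes of the chords Δ_i = (y_(i+1) - y_i)/h_i = -10, 4, -9/2.
  1·M_0 + 6·M_1 + 2·M_2 = 6(Δ_1 - Δ_0) = 84
  2·M_1 + 8·M_2 + 2·M_3 = 6(Δ_2 - Δ_1) = -51
Natural end conditions: M_0 = M_3 = 0.
Hence M_0 = 0, M_1 = 387/22, M_2 = -237/22, M_3 = 0.
On [1, 3], with s_1(x) = a_1 + b_1·(x - 1) + c_1·(x - 1)² + d_1·(x - 1)³: c_1 = M_1/2 = 387/44, d_1 = (M_2 - M_1)/(6h_1) = -26/11, b_1 = Δ_1 - h_1(2M_1 + M_2)/6 = -91/22.

-4.1364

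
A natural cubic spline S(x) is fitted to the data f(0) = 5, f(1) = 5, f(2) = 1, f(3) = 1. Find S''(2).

8

Let M_i = S''(x_i). Step sizes h_i = 1, 1, 1; slopes of the chords Δ_i = (y_(i+1) - y_i)/h_i = 0, -4, 0.
  1·M_0 + 4·M_1 + 1·M_2 = 6(Δ_1 - Δ_0) = -24
  1·M_1 + 4·M_2 + 1·M_3 = 6(Δ_2 - Δ_1) = 24
Natural end conditions: M_0 = M_3 = 0.
Solving: M_0 = 0, M_1 = -8, M_2 = 8, M_3 = 0.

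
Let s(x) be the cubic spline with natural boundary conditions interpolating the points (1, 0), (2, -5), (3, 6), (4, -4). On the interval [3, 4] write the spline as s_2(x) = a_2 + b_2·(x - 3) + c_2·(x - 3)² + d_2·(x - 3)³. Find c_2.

Let M_i = s''(x_i). Step sizes h_i = 1, 1, 1; slopes of the chords Δ_i = (y_(i+1) - y_i)/h_i = -5, 11, -10.
  1·M_0 + 4·M_1 + 1·M_2 = 6(Δ_1 - Δ_0) = 96
  1·M_1 + 4·M_2 + 1·M_3 = 6(Δ_2 - Δ_1) = -126
Natural end conditions: M_0 = M_3 = 0.
Solving the tridiagonal system: M_0 = 0, M_1 = 34, M_2 = -40, M_3 = 0.
On [3, 4], with s_2(x) = a_2 + b_2·(x - 3) + c_2·(x - 3)² + d_2·(x - 3)³: c_2 = M_2/2 = -20, d_2 = (M_3 - M_2)/(6h_2) = 20/3, b_2 = Δ_2 - h_2(2M_2 + M_3)/6 = 10/3.

-20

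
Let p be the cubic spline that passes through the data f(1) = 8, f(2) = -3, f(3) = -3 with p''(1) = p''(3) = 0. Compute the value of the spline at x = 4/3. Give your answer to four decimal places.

Put M_i = p'' at the i-th knot. Here h = (1, 1) and Δ = (-11, 0), so the interior equations h_(i-1)·M_(i-1) + 2(h_(i-1)+h_i)·M_i + h_i·M_(i+1) = 6(Δ_i − Δ_(i-1)) read
  1·M_0 + 4·M_1 + 1·M_2 = 6(Δ_1 - Δ_0) = 66
Natural end conditions: M_0 = M_2 = 0.
Solving: M_0 = 0, M_1 = 33/2, M_2 = 0.
On [1, 2], p(x) = 8 - 55/4·(x - 1) + 0·(x - 1)² + 11/4·(x - 1)³.
With (x - 1) = 1/3: p(4/3) = 95/27.

3.5185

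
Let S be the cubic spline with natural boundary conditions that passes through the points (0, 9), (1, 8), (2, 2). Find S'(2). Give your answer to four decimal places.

-7.2500

Put M_i = S'' at the i-th knot. Here h = (1, 1) and Δ = (-1, -6), so the interior equations h_(i-1)·M_(i-1) + 2(h_(i-1)+h_i)·M_i + h_i·M_(i+1) = 6(Δ_i − Δ_(i-1)) read
  1·M_0 + 4·M_1 + 1·M_2 = 6(Δ_1 - Δ_0) = -30
Natural end conditions: M_0 = M_2 = 0.
Solving: M_0 = 0, M_1 = -15/2, M_2 = 0.
On [1, 2], S'(x) = b_1 + 2c_1·(x - 1) + 3d_1·(x - 1)² with b_1 = Δ_1 - h_1(2M_1 + M_2)/6 = -7/2, c_1 = M_1/2 = -15/4, d_1 = (M_2 - M_1)/(6h_1) = 5/4. So S'(2) = -29/4.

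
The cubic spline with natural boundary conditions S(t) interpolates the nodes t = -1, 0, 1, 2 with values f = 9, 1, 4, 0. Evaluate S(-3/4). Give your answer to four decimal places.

Let M_i = S''(x_i). Step sizes h_i = 1, 1, 1; slopes of the chords Δ_i = (y_(i+1) - y_i)/h_i = -8, 3, -4.
  1·M_0 + 4·M_1 + 1·M_2 = 6(Δ_1 - Δ_0) = 66
  1·M_1 + 4·M_2 + 1·M_3 = 6(Δ_2 - Δ_1) = -42
Natural end conditions: M_0 = M_3 = 0.
Hence M_0 = 0, M_1 = 102/5, M_2 = -78/5, M_3 = 0.
On [-1, 0], S(t) = 9 - 57/5·(t + 1) + 0·(t + 1)² + 17/5·(t + 1)³.
With (t + 1) = 1/4: S(-3/4) = 397/64.

6.2031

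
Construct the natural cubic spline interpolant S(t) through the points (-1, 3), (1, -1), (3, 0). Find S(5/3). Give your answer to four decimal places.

-1.1296

Write M_i for S''(x_i). With h_i = 2, 2 and divided differences Δ_i = -2, 1/2, the continuity of S' gives the tridiagonal system
  2·M_0 + 8·M_1 + 2·M_2 = 6(Δ_1 - Δ_0) = 15
Natural end conditions: M_0 = M_2 = 0.
Solving: M_0 = 0, M_1 = 15/8, M_2 = 0.
On [1, 3], S(t) = -1 - 3/4·(t - 1) + 15/16·(t - 1)² - 5/32·(t - 1)³.
With (t - 1) = 2/3: S(5/3) = -61/54.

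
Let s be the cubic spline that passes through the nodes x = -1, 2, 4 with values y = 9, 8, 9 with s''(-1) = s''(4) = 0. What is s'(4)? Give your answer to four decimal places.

0.6667

Put σ_i = s'' at the i-th knot. Here h = (3, 2) and Δ = (-1/3, 1/2), so the interior equations h_(i-1)·σ_(i-1) + 2(h_(i-1)+h_i)·σ_i + h_i·σ_(i+1) = 6(Δ_i − Δ_(i-1)) read
  3·σ_0 + 10·σ_1 + 2·σ_2 = 6(Δ_1 - Δ_0) = 5
Natural end conditions: σ_0 = σ_2 = 0.
Hence σ_0 = 0, σ_1 = 1/2, σ_2 = 0.
On [2, 4], s'(x) = b_1 + 2c_1·(x - 2) + 3d_1·(x - 2)² with b_1 = Δ_1 - h_1(2σ_1 + σ_2)/6 = 1/6, c_1 = σ_1/2 = 1/4, d_1 = (σ_2 - σ_1)/(6h_1) = -1/24. So s'(4) = 2/3.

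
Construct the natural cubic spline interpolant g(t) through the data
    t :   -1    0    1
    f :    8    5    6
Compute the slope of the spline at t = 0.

Put M_i = g'' at the i-th knot. Here h = (1, 1) and Δ = (-3, 1), so the interior equations h_(i-1)·M_(i-1) + 2(h_(i-1)+h_i)·M_i + h_i·M_(i+1) = 6(Δ_i − Δ_(i-1)) read
  1·M_0 + 4·M_1 + 1·M_2 = 6(Δ_1 - Δ_0) = 24
Natural end conditions: M_0 = M_2 = 0.
Forward elimination and back-substitution give M_0 = 0, M_1 = 6, M_2 = 0.
On [0, 1], g'(t) = b_1 + 2c_1·t + 3d_1·t² with b_1 = Δ_1 - h_1(2M_1 + M_2)/6 = -1, c_1 = M_1/2 = 3, d_1 = (M_2 - M_1)/(6h_1) = -1. So g'(0) = -1.

-1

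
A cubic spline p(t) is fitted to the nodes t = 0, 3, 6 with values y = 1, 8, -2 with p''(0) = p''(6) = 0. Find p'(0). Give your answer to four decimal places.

Put σ_i = p'' at the i-th knot. Here h = (3, 3) and Δ = (7/3, -10/3), so the interior equations h_(i-1)·σ_(i-1) + 2(h_(i-1)+h_i)·σ_i + h_i·σ_(i+1) = 6(Δ_i − Δ_(i-1)) read
  3·σ_0 + 12·σ_1 + 3·σ_2 = 6(Δ_1 - Δ_0) = -34
Natural end conditions: σ_0 = σ_2 = 0.
Forward elimination and back-substitution give σ_0 = 0, σ_1 = -17/6, σ_2 = 0.
On [0, 3], p'(t) = b_0 + 2c_0·t + 3d_0·t² with b_0 = Δ_0 - h_0(2σ_0 + σ_1)/6 = 15/4, c_0 = σ_0/2 = 0, d_0 = (σ_1 - σ_0)/(6h_0) = -17/108. So p'(0) = 15/4.

3.7500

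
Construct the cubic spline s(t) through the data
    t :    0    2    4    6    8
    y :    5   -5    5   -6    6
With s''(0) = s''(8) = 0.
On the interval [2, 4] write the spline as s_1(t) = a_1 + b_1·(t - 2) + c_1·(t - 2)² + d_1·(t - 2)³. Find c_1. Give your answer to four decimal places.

Put σ_i = s'' at the i-th knot. Here h = (2, 2, 2, 2) and Δ = (-5, 5, -11/2, 6), so the interior equations h_(i-1)·σ_(i-1) + 2(h_(i-1)+h_i)·σ_i + h_i·σ_(i+1) = 6(Δ_i − Δ_(i-1)) read
  2·σ_0 + 8·σ_1 + 2·σ_2 = 6(Δ_1 - Δ_0) = 60
  2·σ_1 + 8·σ_2 + 2·σ_3 = 6(Δ_2 - Δ_1) = -63
  2·σ_2 + 8·σ_3 + 2·σ_4 = 6(Δ_3 - Δ_2) = 69
Natural end conditions: σ_0 = σ_4 = 0.
Hence σ_0 = 0, σ_1 = 1221/112, σ_2 = -381/28, σ_3 = 1347/112, σ_4 = 0.
On [2, 4], with s_1(t) = a_1 + b_1·(t - 2) + c_1·(t - 2)² + d_1·(t - 2)³: c_1 = σ_1/2 = 1221/224, d_1 = (σ_2 - σ_1)/(6h_1) = -915/448, b_1 = Δ_1 - h_1(2σ_1 + σ_2)/6 = 127/56.

5.4509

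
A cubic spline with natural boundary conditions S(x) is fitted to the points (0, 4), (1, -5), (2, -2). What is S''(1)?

With σ_i denoting the second derivative at x_i, h_i = 1, 1, and Δ_i = (y_(i+1) − y_i)/h_i = -9, 3:
  1·σ_0 + 4·σ_1 + 1·σ_2 = 6(Δ_1 - Δ_0) = 72
Natural end conditions: σ_0 = σ_2 = 0.
Solving the tridiagonal system: σ_0 = 0, σ_1 = 18, σ_2 = 0.

18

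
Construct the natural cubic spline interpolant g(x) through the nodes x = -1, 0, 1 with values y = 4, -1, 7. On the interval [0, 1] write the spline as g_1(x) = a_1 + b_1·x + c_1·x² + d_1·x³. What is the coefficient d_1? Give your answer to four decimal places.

With σ_i denoting the second derivative at x_i, h_i = 1, 1, and Δ_i = (y_(i+1) − y_i)/h_i = -5, 8:
  1·σ_0 + 4·σ_1 + 1·σ_2 = 6(Δ_1 - Δ_0) = 78
Natural end conditions: σ_0 = σ_2 = 0.
Solving the tridiagonal system: σ_0 = 0, σ_1 = 39/2, σ_2 = 0.
On [0, 1], with g_1(x) = a_1 + b_1·x + c_1·x² + d_1·x³: c_1 = σ_1/2 = 39/4, d_1 = (σ_2 - σ_1)/(6h_1) = -13/4, b_1 = Δ_1 - h_1(2σ_1 + σ_2)/6 = 3/2.

-3.2500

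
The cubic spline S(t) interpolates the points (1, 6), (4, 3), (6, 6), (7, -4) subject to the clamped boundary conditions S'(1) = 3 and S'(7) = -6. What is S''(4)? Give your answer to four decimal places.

7.2632

Let m_i = S''(x_i). Step sizes h_i = 3, 2, 1; slopes of the chords Δ_i = (y_(i+1) - y_i)/h_i = -1, 3/2, -10.
  3·m_0 + 10·m_1 + 2·m_2 = 6(Δ_1 - Δ_0) = 15
  2·m_1 + 6·m_2 + 1·m_3 = 6(Δ_2 - Δ_1) = -69
Clamped end conditions give two more equations: 2h_0·m_0 + h_0·m_1 = 6(Δ_0 - S'(1)) = -24 and h_2·m_2 + 2h_2·m_3 = 6(S'(7) - Δ_2) = 24.
Solving: m_0 = -145/19, m_1 = 138/19, m_2 = -330/19, m_3 = 393/19.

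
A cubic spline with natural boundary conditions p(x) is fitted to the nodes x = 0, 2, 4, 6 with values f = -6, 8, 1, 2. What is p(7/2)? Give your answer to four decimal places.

Let m_i = p''(x_i). Step sizes h_i = 2, 2, 2; slopes of the chords Δ_i = (y_(i+1) - y_i)/h_i = 7, -7/2, 1/2.
  2·m_0 + 8·m_1 + 2·m_2 = 6(Δ_1 - Δ_0) = -63
  2·m_1 + 8·m_2 + 2·m_3 = 6(Δ_2 - Δ_1) = 24
Natural end conditions: m_0 = m_3 = 0.
Solving the tridiagonal system: m_0 = 0, m_1 = -46/5, m_2 = 53/10, m_3 = 0.
On [2, 4], p(x) = 8 + 13/15·(x - 2) - 23/5·(x - 2)² + 29/24·(x - 2)³.
With (x - 2) = 3/2: p(7/2) = 969/320.

3.0281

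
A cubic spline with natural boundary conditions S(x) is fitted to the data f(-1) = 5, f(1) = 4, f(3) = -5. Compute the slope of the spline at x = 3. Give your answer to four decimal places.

Write M_i for S''(x_i). With h_i = 2, 2 and divided differences Δ_i = -1/2, -9/2, the continuity of S' gives the tridiagonal system
  2·M_0 + 8·M_1 + 2·M_2 = 6(Δ_1 - Δ_0) = -24
Natural end conditions: M_0 = M_2 = 0.
Hence M_0 = 0, M_1 = -3, M_2 = 0.
On [1, 3], S'(x) = b_1 + 2c_1·(x - 1) + 3d_1·(x - 1)² with b_1 = Δ_1 - h_1(2M_1 + M_2)/6 = -5/2, c_1 = M_1/2 = -3/2, d_1 = (M_2 - M_1)/(6h_1) = 1/4. So S'(3) = -11/2.

-5.5000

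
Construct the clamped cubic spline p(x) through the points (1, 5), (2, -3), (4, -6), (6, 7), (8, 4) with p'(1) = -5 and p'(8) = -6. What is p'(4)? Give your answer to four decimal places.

4.6977

With m_i denoting the second derivative at x_i, h_i = 1, 2, 2, 2, and Δ_i = (y_(i+1) − y_i)/h_i = -8, -3/2, 13/2, -3/2:
  1·m_0 + 6·m_1 + 2·m_2 = 6(Δ_1 - Δ_0) = 39
  2·m_1 + 8·m_2 + 2·m_3 = 6(Δ_2 - Δ_1) = 48
  2·m_2 + 8·m_3 + 2·m_4 = 6(Δ_3 - Δ_2) = -48
Clamped end conditions give two more equations: 2h_0·m_0 + h_0·m_1 = 6(Δ_0 - p'(1)) = -18 and h_3·m_3 + 2h_3·m_4 = 6(p'(8) - Δ_3) = -27.
Forward elimination and back-substitution give m_0 = -1055/86, m_1 = 281/43, m_2 = 1037/172, m_3 = -286/43, m_4 = -589/172.
On [4, 6], p'(x) = b_2 + 2c_2·(x - 4) + 3d_2·(x - 4)² with b_2 = Δ_2 - h_2(2m_2 + m_3)/6 = 202/43, c_2 = m_2/2 = 1037/344, d_2 = (m_3 - m_2)/(6h_2) = -727/688. So p'(4) = 202/43.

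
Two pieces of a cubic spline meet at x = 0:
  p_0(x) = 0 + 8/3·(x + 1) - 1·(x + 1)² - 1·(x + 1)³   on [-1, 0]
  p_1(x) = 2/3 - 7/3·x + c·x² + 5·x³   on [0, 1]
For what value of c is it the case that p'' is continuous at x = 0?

-4

p_0''(x) = -2 - 6·(x + 1), so p_0''(0) = -8. On the right, p_1''(0) = 2c, so c = -4.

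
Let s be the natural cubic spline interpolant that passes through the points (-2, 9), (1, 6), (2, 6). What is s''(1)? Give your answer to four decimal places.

Put M_i = s'' at the i-th knot. Here h = (3, 1) and Δ = (-1, 0), so the interior equations h_(i-1)·M_(i-1) + 2(h_(i-1)+h_i)·M_i + h_i·M_(i+1) = 6(Δ_i − Δ_(i-1)) read
  3·M_0 + 8·M_1 + 1·M_2 = 6(Δ_1 - Δ_0) = 6
Natural end conditions: M_0 = M_2 = 0.
Hence M_0 = 0, M_1 = 3/4, M_2 = 0.

0.7500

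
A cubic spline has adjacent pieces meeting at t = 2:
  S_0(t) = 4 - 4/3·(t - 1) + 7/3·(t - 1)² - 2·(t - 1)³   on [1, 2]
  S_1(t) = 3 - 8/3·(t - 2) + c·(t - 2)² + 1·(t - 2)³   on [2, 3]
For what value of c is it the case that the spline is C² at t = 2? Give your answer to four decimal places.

-3.6667

S_0''(t) = 14/3 - 12·(t - 1), so S_0''(2) = -22/3. On the right, S_1''(2) = 2c, so c = -11/3.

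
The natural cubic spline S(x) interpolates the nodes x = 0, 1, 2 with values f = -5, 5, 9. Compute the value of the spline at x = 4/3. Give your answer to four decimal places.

6.8889

Write M_i for S''(x_i). With h_i = 1, 1 and divided differences Δ_i = 10, 4, the continuity of S' gives the tridiagonal system
  1·M_0 + 4·M_1 + 1·M_2 = 6(Δ_1 - Δ_0) = -36
Natural end conditions: M_0 = M_2 = 0.
Forward elimination and back-substitution give M_0 = 0, M_1 = -9, M_2 = 0.
On [1, 2], S(x) = 5 + 7·(x - 1) - 9/2·(x - 1)² + 3/2·(x - 1)³.
With (x - 1) = 1/3: S(4/3) = 62/9.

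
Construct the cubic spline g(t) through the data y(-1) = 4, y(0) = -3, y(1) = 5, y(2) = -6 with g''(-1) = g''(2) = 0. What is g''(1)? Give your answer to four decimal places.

-36.4000

Let m_i = g''(x_i). Step sizes h_i = 1, 1, 1; slopes of the chords Δ_i = (y_(i+1) - y_i)/h_i = -7, 8, -11.
  1·m_0 + 4·m_1 + 1·m_2 = 6(Δ_1 - Δ_0) = 90
  1·m_1 + 4·m_2 + 1·m_3 = 6(Δ_2 - Δ_1) = -114
Natural end conditions: m_0 = m_3 = 0.
Forward elimination and back-substitution give m_0 = 0, m_1 = 158/5, m_2 = -182/5, m_3 = 0.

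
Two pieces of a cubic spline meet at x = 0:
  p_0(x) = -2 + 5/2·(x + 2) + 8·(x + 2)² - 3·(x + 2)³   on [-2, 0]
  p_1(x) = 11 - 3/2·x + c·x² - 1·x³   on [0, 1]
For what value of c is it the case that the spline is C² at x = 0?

p_0''(x) = 16 - 18·(x + 2), so p_0''(0) = -20. On the right, p_1''(0) = 2c, so c = -10.

-10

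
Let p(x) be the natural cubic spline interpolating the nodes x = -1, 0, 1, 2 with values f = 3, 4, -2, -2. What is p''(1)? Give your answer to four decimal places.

Put σ_i = p'' at the i-th knot. Here h = (1, 1, 1) and Δ = (1, -6, 0), so the interior equations h_(i-1)·σ_(i-1) + 2(h_(i-1)+h_i)·σ_i + h_i·σ_(i+1) = 6(Δ_i − Δ_(i-1)) read
  1·σ_0 + 4·σ_1 + 1·σ_2 = 6(Δ_1 - Δ_0) = -42
  1·σ_1 + 4·σ_2 + 1·σ_3 = 6(Δ_2 - Δ_1) = 36
Natural end conditions: σ_0 = σ_3 = 0.
Hence σ_0 = 0, σ_1 = -68/5, σ_2 = 62/5, σ_3 = 0.

12.4000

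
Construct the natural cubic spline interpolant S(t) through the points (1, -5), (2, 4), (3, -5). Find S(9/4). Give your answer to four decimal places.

3.2266

Let M_i = S''(x_i). Step sizes h_i = 1, 1; slopes of the chords Δ_i = (y_(i+1) - y_i)/h_i = 9, -9.
  1·M_0 + 4·M_1 + 1·M_2 = 6(Δ_1 - Δ_0) = -108
Natural end conditions: M_0 = M_2 = 0.
Hence M_0 = 0, M_1 = -27, M_2 = 0.
On [2, 3], S(t) = 4 + 0·(t - 2) - 27/2·(t - 2)² + 9/2·(t - 2)³.
With (t - 2) = 1/4: S(9/4) = 413/128.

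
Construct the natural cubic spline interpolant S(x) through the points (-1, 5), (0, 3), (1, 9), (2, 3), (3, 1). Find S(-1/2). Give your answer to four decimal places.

2.8482

Put σ_i = S'' at the i-th knot. Here h = (1, 1, 1, 1) and Δ = (-2, 6, -6, -2), so the interior equations h_(i-1)·σ_(i-1) + 2(h_(i-1)+h_i)·σ_i + h_i·σ_(i+1) = 6(Δ_i − Δ_(i-1)) read
  1·σ_0 + 4·σ_1 + 1·σ_2 = 6(Δ_1 - Δ_0) = 48
  1·σ_1 + 4·σ_2 + 1·σ_3 = 6(Δ_2 - Δ_1) = -72
  1·σ_2 + 4·σ_3 + 1·σ_4 = 6(Δ_3 - Δ_2) = 24
Natural end conditions: σ_0 = σ_4 = 0.
Forward elimination and back-substitution give σ_0 = 0, σ_1 = 129/7, σ_2 = -180/7, σ_3 = 87/7, σ_4 = 0.
On [-1, 0], S(x) = 5 - 71/14·(x + 1) + 0·(x + 1)² + 43/14·(x + 1)³.
With (x + 1) = 1/2: S(-1/2) = 319/112.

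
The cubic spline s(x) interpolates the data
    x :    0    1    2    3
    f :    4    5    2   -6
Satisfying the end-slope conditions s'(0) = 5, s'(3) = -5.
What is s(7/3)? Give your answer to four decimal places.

Let σ_i = s''(x_i). Step sizes h_i = 1, 1, 1; slopes of the chords Δ_i = (y_(i+1) - y_i)/h_i = 1, -3, -8.
  1·σ_0 + 4·σ_1 + 1·σ_2 = 6(Δ_1 - Δ_0) = -24
  1·σ_1 + 4·σ_2 + 1·σ_3 = 6(Δ_2 - Δ_1) = -30
Clamped end conditions give two more equations: 2h_0·σ_0 + h_0·σ_1 = 6(Δ_0 - s'(0)) = -24 and h_2·σ_2 + 2h_2·σ_3 = 6(s'(3) - Δ_2) = 18.
Forward elimination and back-substitution give σ_0 = -178/15, σ_1 = -4/15, σ_2 = -166/15, σ_3 = 218/15.
On [2, 3], s(x) = 2 - 101/15·(x - 2) - 83/15·(x - 2)² + 64/15·(x - 2)³.
With (x - 2) = 1/3: s(7/3) = -284/405.

-0.7012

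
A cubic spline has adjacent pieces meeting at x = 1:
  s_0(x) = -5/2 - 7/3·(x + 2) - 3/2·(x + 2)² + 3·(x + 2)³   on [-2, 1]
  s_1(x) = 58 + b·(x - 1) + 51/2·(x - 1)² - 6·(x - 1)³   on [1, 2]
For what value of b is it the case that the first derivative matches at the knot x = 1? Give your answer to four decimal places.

s_0'(x) = -7/3 - 3·(x + 2) + 9·(x + 2)², so s_0'(1) = 209/3. On the right, s_1'(1) = b, so b = 209/3.

69.6667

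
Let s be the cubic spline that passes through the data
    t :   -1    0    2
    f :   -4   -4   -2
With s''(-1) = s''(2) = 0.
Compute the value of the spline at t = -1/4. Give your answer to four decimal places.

-4.0547

Write σ_i for s''(x_i). With h_i = 1, 2 and divided differences Δ_i = 0, 1, the continuity of s' gives the tridiagonal system
  1·σ_0 + 6·σ_1 + 2·σ_2 = 6(Δ_1 - Δ_0) = 6
Natural end conditions: σ_0 = σ_2 = 0.
Solving: σ_0 = 0, σ_1 = 1, σ_2 = 0.
On [-1, 0], s(t) = -4 - 1/6·(t + 1) + 0·(t + 1)² + 1/6·(t + 1)³.
With (t + 1) = 3/4: s(-1/4) = -519/128.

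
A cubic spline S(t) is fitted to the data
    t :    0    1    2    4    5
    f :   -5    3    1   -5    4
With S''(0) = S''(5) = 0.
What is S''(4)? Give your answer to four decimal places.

12.9836

Write M_i for S''(x_i). With h_i = 1, 1, 2, 1 and divided differences Δ_i = 8, -2, -3, 9, the continuity of S' gives the tridiagonal system
  1·M_0 + 4·M_1 + 1·M_2 = 6(Δ_1 - Δ_0) = -60
  1·M_1 + 6·M_2 + 2·M_3 = 6(Δ_2 - Δ_1) = -6
  2·M_2 + 6·M_3 + 1·M_4 = 6(Δ_3 - Δ_2) = 72
Natural end conditions: M_0 = M_4 = 0.
Hence M_0 = 0, M_1 = -870/61, M_2 = -180/61, M_3 = 792/61, M_4 = 0.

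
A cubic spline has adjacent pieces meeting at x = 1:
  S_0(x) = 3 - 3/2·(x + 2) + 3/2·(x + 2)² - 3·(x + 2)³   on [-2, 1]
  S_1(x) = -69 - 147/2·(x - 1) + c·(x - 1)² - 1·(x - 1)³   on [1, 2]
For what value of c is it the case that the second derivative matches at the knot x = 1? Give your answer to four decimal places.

S_0''(x) = 3 - 18·(x + 2), so S_0''(1) = -51. On the right, S_1''(1) = 2c, so c = -51/2.

-25.5000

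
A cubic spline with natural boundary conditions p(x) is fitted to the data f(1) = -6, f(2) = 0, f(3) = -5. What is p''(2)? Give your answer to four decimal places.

Write σ_i for p''(x_i). With h_i = 1, 1 and divided differences Δ_i = 6, -5, the continuity of p' gives the tridiagonal system
  1·σ_0 + 4·σ_1 + 1·σ_2 = 6(Δ_1 - Δ_0) = -66
Natural end conditions: σ_0 = σ_2 = 0.
Forward elimination and back-substitution give σ_0 = 0, σ_1 = -33/2, σ_2 = 0.

-16.5000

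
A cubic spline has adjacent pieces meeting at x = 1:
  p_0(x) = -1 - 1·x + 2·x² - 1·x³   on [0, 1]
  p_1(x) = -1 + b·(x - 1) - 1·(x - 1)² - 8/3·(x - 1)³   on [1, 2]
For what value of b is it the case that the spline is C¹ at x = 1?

0

p_0'(x) = -1 + 4·x - 3·x², so p_0'(1) = 0. On the right, p_1'(1) = b, so b = 0.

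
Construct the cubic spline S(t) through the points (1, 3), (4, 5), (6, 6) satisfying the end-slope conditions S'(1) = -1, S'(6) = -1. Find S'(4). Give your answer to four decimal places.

1.3500

Let M_i = S''(x_i). Step sizes h_i = 3, 2; slopes of the chords Δ_i = (y_(i+1) - y_i)/h_i = 2/3, 1/2.
  3·M_0 + 10·M_1 + 2·M_2 = 6(Δ_1 - Δ_0) = -1
Clamped end conditions give two more equations: 2h_0·M_0 + h_0·M_1 = 6(Δ_0 - S'(1)) = 10 and h_1·M_1 + 2h_1·M_2 = 6(S'(6) - Δ_1) = -9.
Solving the tridiagonal system: M_0 = 53/30, M_1 = -1/5, M_2 = -43/20.
On [4, 6], S'(t) = b_1 + 2c_1·(t - 4) + 3d_1·(t - 4)² with b_1 = Δ_1 - h_1(2M_1 + M_2)/6 = 27/20, c_1 = M_1/2 = -1/10, d_1 = (M_2 - M_1)/(6h_1) = -13/80. So S'(4) = 27/20.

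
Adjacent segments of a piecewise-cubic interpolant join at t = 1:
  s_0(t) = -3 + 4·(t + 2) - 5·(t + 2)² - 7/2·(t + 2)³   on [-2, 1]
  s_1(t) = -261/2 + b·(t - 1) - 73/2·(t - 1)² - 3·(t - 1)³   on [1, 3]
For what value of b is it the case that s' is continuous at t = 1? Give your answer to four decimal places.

-120.5000

s_0'(t) = 4 - 10·(t + 2) - 21/2·(t + 2)², so s_0'(1) = -241/2. On the right, s_1'(1) = b, so b = -241/2.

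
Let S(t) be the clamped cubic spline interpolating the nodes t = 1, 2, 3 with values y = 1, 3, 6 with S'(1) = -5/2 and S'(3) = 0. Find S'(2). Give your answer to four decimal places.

Write M_i for S''(x_i). With h_i = 1, 1 and divided differences Δ_i = 2, 3, the continuity of S' gives the tridiagonal system
  1·M_0 + 4·M_1 + 1·M_2 = 6(Δ_1 - Δ_0) = 6
Clamped end conditions give two more equations: 2h_0·M_0 + h_0·M_1 = 6(Δ_0 - S'(1)) = 27 and h_1·M_1 + 2h_1·M_2 = 6(S'(3) - Δ_1) = -18.
Hence M_0 = 53/4, M_1 = 1/2, M_2 = -37/4.
On [2, 3], S'(t) = b_1 + 2c_1·(t - 2) + 3d_1·(t - 2)² with b_1 = Δ_1 - h_1(2M_1 + M_2)/6 = 35/8, c_1 = M_1/2 = 1/4, d_1 = (M_2 - M_1)/(6h_1) = -13/8. So S'(2) = 35/8.

4.3750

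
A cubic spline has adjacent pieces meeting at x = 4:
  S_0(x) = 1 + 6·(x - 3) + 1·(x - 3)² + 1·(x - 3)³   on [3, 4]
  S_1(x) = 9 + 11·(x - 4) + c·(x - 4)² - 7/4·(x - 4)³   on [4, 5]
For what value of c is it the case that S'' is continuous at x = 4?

S_0''(x) = 2 + 6·(x - 3), so S_0''(4) = 8. On the right, S_1''(4) = 2c, so c = 4.

4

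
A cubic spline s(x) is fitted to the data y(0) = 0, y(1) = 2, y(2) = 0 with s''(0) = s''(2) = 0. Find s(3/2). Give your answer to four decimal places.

With M_i denoting the second derivative at x_i, h_i = 1, 1, and Δ_i = (y_(i+1) − y_i)/h_i = 2, -2:
  1·M_0 + 4·M_1 + 1·M_2 = 6(Δ_1 - Δ_0) = -24
Natural end conditions: M_0 = M_2 = 0.
Forward elimination and back-substitution give M_0 = 0, M_1 = -6, M_2 = 0.
On [1, 2], s(x) = 2 + 0·(x - 1) - 3·(x - 1)² + 1·(x - 1)³.
With (x - 1) = 1/2: s(3/2) = 11/8.

1.3750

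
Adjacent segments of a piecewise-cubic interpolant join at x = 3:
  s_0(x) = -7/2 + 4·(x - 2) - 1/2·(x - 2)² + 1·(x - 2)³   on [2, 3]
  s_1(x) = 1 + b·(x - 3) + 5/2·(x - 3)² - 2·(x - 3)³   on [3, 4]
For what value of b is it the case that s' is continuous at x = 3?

6

s_0'(x) = 4 - 1·(x - 2) + 3·(x - 2)², so s_0'(3) = 6. On the right, s_1'(3) = b, so b = 6.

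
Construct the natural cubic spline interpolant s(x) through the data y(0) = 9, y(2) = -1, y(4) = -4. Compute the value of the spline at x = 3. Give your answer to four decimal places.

-3.1563

Let m_i = s''(x_i). Step sizes h_i = 2, 2; slopes of the chords Δ_i = (y_(i+1) - y_i)/h_i = -5, -3/2.
  2·m_0 + 8·m_1 + 2·m_2 = 6(Δ_1 - Δ_0) = 21
Natural end conditions: m_0 = m_2 = 0.
Forward elimination and back-substitution give m_0 = 0, m_1 = 21/8, m_2 = 0.
On [2, 4], s(x) = -1 - 13/4·(x - 2) + 21/16·(x - 2)² - 7/32·(x - 2)³.
With (x - 2) = 1: s(3) = -101/32.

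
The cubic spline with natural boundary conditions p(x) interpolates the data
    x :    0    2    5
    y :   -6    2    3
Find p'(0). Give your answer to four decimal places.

Write M_i for p''(x_i). With h_i = 2, 3 and divided differences Δ_i = 4, 1/3, the continuity of p' gives the tridiagonal system
  2·M_0 + 10·M_1 + 3·M_2 = 6(Δ_1 - Δ_0) = -22
Natural end conditions: M_0 = M_2 = 0.
Forward elimination and back-substitution give M_0 = 0, M_1 = -11/5, M_2 = 0.
On [0, 2], p'(x) = b_0 + 2c_0·x + 3d_0·x² with b_0 = Δ_0 - h_0(2M_0 + M_1)/6 = 71/15, c_0 = M_0/2 = 0, d_0 = (M_1 - M_0)/(6h_0) = -11/60. So p'(0) = 71/15.

4.7333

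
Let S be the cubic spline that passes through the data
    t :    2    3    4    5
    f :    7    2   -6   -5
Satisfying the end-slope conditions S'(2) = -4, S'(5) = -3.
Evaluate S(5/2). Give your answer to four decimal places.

With m_i denoting the second derivative at x_i, h_i = 1, 1, 1, and Δ_i = (y_(i+1) − y_i)/h_i = -5, -8, 1:
  1·m_0 + 4·m_1 + 1·m_2 = 6(Δ_1 - Δ_0) = -18
  1·m_1 + 4·m_2 + 1·m_3 = 6(Δ_2 - Δ_1) = 54
Clamped end conditions give two more equations: 2h_0·m_0 + h_0·m_1 = 6(Δ_0 - S'(2)) = -6 and h_2·m_2 + 2h_2·m_3 = 6(S'(5) - Δ_2) = -24.
Solving: m_0 = 34/15, m_1 = -158/15, m_2 = 328/15, m_3 = -344/15.
On [2, 3], S(t) = 7 - 4·(t - 2) + 17/15·(t - 2)² - 32/15·(t - 2)³.
With (t - 2) = 1/2: S(5/2) = 301/60.

5.0167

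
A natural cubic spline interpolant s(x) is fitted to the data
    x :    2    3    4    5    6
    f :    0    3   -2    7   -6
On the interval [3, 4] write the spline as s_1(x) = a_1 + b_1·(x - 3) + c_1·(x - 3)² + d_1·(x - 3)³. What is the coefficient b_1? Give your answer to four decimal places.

-4.0714

Let M_i = s''(x_i). Step sizes h_i = 1, 1, 1, 1; slopes of the chords Δ_i = (y_(i+1) - y_i)/h_i = 3, -5, 9, -13.
  1·M_0 + 4·M_1 + 1·M_2 = 6(Δ_1 - Δ_0) = -48
  1·M_1 + 4·M_2 + 1·M_3 = 6(Δ_2 - Δ_1) = 84
  1·M_2 + 4·M_3 + 1·M_4 = 6(Δ_3 - Δ_2) = -132
Natural end conditions: M_0 = M_4 = 0.
Solving: M_0 = 0, M_1 = -297/14, M_2 = 258/7, M_3 = -591/14, M_4 = 0.
On [3, 4], with s_1(x) = a_1 + b_1·(x - 3) + c_1·(x - 3)² + d_1·(x - 3)³: c_1 = M_1/2 = -297/28, d_1 = (M_2 - M_1)/(6h_1) = 271/28, b_1 = Δ_1 - h_1(2M_1 + M_2)/6 = -57/14.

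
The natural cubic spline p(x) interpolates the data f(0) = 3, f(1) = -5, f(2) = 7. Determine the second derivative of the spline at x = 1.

30

Put m_i = p'' at the i-th knot. Here h = (1, 1) and Δ = (-8, 12), so the interior equations h_(i-1)·m_(i-1) + 2(h_(i-1)+h_i)·m_i + h_i·m_(i+1) = 6(Δ_i − Δ_(i-1)) read
  1·m_0 + 4·m_1 + 1·m_2 = 6(Δ_1 - Δ_0) = 120
Natural end conditions: m_0 = m_2 = 0.
Forward elimination and back-substitution give m_0 = 0, m_1 = 30, m_2 = 0.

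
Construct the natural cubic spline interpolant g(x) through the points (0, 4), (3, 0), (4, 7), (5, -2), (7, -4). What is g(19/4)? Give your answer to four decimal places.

0.7029

With M_i denoting the second derivative at x_i, h_i = 3, 1, 1, 2, and Δ_i = (y_(i+1) − y_i)/h_i = -4/3, 7, -9, -1:
  3·M_0 + 8·M_1 + 1·M_2 = 6(Δ_1 - Δ_0) = 50
  1·M_1 + 4·M_2 + 1·M_3 = 6(Δ_2 - Δ_1) = -96
  1·M_2 + 6·M_3 + 2·M_4 = 6(Δ_3 - Δ_2) = 48
Natural end conditions: M_0 = M_4 = 0.
Solving the tridiagonal system: M_0 = 0, M_1 = 887/89, M_2 = -2646/89, M_3 = 1153/89, M_4 = 0.
On [4, 5], g(x) = 7 - 667/534·(x - 4) - 1323/89·(x - 4)² + 3799/534·(x - 4)³.
With (x - 4) = 3/4: g(19/4) = 8007/11392.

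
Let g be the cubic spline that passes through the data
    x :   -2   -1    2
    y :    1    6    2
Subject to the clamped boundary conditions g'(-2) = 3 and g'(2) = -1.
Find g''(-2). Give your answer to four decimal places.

Let σ_i = g''(x_i). Step sizes h_i = 1, 3; slopes of the chords Δ_i = (y_(i+1) - y_i)/h_i = 5, -4/3.
  1·σ_0 + 8·σ_1 + 3·σ_2 = 6(Δ_1 - Δ_0) = -38
Clamped end conditions give two more equations: 2h_0·σ_0 + h_0·σ_1 = 6(Δ_0 - g'(-2)) = 12 and h_1·σ_1 + 2h_1·σ_2 = 6(g'(2) - Δ_1) = 2.
Hence σ_0 = 39/4, σ_1 = -15/2, σ_2 = 49/12.

9.7500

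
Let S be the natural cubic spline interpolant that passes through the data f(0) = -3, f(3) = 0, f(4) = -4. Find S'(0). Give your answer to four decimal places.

2.8750

Write M_i for S''(x_i). With h_i = 3, 1 and divided differences Δ_i = 1, -4, the continuity of S' gives the tridiagonal system
  3·M_0 + 8·M_1 + 1·M_2 = 6(Δ_1 - Δ_0) = -30
Natural end conditions: M_0 = M_2 = 0.
Solving: M_0 = 0, M_1 = -15/4, M_2 = 0.
On [0, 3], S'(x) = b_0 + 2c_0·x + 3d_0·x² with b_0 = Δ_0 - h_0(2M_0 + M_1)/6 = 23/8, c_0 = M_0/2 = 0, d_0 = (M_1 - M_0)/(6h_0) = -5/24. So S'(0) = 23/8.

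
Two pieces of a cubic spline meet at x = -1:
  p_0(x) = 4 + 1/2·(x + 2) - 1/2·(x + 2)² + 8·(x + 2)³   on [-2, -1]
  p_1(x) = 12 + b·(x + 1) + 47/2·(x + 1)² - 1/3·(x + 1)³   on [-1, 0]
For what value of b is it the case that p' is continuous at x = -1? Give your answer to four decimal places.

p_0'(x) = 1/2 - 1·(x + 2) + 24·(x + 2)², so p_0'(-1) = 47/2. On the right, p_1'(-1) = b, so b = 47/2.

23.5000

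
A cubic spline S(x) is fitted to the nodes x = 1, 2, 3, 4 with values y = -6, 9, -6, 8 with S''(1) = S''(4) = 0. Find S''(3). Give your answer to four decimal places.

Write m_i for S''(x_i). With h_i = 1, 1, 1 and divided differences Δ_i = 15, -15, 14, the continuity of S' gives the tridiagonal system
  1·m_0 + 4·m_1 + 1·m_2 = 6(Δ_1 - Δ_0) = -180
  1·m_1 + 4·m_2 + 1·m_3 = 6(Δ_2 - Δ_1) = 174
Natural end conditions: m_0 = m_3 = 0.
Hence m_0 = 0, m_1 = -298/5, m_2 = 292/5, m_3 = 0.

58.4000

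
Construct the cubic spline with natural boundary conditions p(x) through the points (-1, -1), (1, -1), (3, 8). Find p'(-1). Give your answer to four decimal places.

With M_i denoting the second derivative at x_i, h_i = 2, 2, and Δ_i = (y_(i+1) − y_i)/h_i = 0, 9/2:
  2·M_0 + 8·M_1 + 2·M_2 = 6(Δ_1 - Δ_0) = 27
Natural end conditions: M_0 = M_2 = 0.
Hence M_0 = 0, M_1 = 27/8, M_2 = 0.
On [-1, 1], p'(x) = b_0 + 2c_0·(x + 1) + 3d_0·(x + 1)² with b_0 = Δ_0 - h_0(2M_0 + M_1)/6 = -9/8, c_0 = M_0/2 = 0, d_0 = (M_1 - M_0)/(6h_0) = 9/32. So p'(-1) = -9/8.

-1.1250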